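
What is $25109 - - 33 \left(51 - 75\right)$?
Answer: $24317$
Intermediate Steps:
$25109 - - 33 \left(51 - 75\right) = 25109 - \left(-33\right) \left(-24\right) = 25109 - 792 = 24317$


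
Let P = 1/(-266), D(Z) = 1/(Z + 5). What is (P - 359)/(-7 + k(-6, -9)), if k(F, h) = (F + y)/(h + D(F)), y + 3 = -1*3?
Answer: 477475/7714 ≈ 61.897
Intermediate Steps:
D(Z) = 1/(5 + Z)
y = -6 (y = -3 - 1*3 = -3 - 3 = -6)
P = -1/266 ≈ -0.0037594
k(F, h) = (-6 + F)/(h + 1/(5 + F)) (k(F, h) = (F - 6)/(h + 1/(5 + F)) = (-6 + F)/(h + 1/(5 + F)))
(P - 359)/(-7 + k(-6, -9)) = (-1/266 - 359)/(-7 + (-6 - 6)*(5 - 6)/(1 - 9*(5 - 6))) = -95495/(266*(-7 - 12*(-1)/(1 - 9*(-1)))) = -95495/(266*(-7 - 12*(-1)/(1 + 9))) = -95495/(266*(-7 - 12*(-1)/10)) = -95495/(266*(-7 + (⅒)*(-12)*(-1))) = -95495/(266*(-7 + 6/5)) = -95495/(266*(-29/5)) = -95495/266*(-5/29) = 477475/7714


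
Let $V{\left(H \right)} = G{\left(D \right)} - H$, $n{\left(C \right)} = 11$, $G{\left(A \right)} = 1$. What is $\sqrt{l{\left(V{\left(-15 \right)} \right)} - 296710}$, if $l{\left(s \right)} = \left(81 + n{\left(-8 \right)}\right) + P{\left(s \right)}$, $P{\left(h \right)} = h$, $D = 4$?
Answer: $i \sqrt{296602} \approx 544.61 i$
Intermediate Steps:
$V{\left(H \right)} = 1 - H$
$l{\left(s \right)} = 92 + s$ ($l{\left(s \right)} = \left(81 + 11\right) + s = 92 + s$)
$\sqrt{l{\left(V{\left(-15 \right)} \right)} - 296710} = \sqrt{\left(92 + \left(1 - -15\right)\right) - 296710} = \sqrt{\left(92 + \left(1 + 15\right)\right) - 296710} = \sqrt{\left(92 + 16\right) - 296710} = \sqrt{108 - 296710} = \sqrt{-296602} = i \sqrt{296602}$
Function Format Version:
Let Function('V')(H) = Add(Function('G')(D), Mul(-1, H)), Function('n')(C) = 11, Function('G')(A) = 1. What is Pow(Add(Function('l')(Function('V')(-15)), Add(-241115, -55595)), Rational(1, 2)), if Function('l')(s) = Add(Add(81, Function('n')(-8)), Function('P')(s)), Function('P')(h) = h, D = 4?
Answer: Mul(I, Pow(296602, Rational(1, 2))) ≈ Mul(544.61, I)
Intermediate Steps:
Function('V')(H) = Add(1, Mul(-1, H))
Function('l')(s) = Add(92, s) (Function('l')(s) = Add(Add(81, 11), s) = Add(92, s))
Pow(Add(Function('l')(Function('V')(-15)), Add(-241115, -55595)), Rational(1, 2)) = Pow(Add(Add(92, Add(1, Mul(-1, -15))), Add(-241115, -55595)), Rational(1, 2)) = Pow(Add(Add(92, Add(1, 15)), -296710), Rational(1, 2)) = Pow(Add(Add(92, 16), -296710), Rational(1, 2)) = Pow(Add(108, -296710), Rational(1, 2)) = Pow(-296602, Rational(1, 2)) = Mul(I, Pow(296602, Rational(1, 2)))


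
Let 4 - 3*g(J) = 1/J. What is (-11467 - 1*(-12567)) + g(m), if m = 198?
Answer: 654191/594 ≈ 1101.3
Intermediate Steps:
g(J) = 4/3 - 1/(3*J)
(-11467 - 1*(-12567)) + g(m) = (-11467 - 1*(-12567)) + (1/3)*(-1 + 4*198)/198 = (-11467 + 12567) + (1/3)*(1/198)*(-1 + 792) = 1100 + (1/3)*(1/198)*791 = 1100 + 791/594 = 654191/594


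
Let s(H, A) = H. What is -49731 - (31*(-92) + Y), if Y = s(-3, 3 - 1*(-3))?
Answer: -46876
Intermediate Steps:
Y = -3
-49731 - (31*(-92) + Y) = -49731 - (31*(-92) - 3) = -49731 - (-2852 - 3) = -49731 - 1*(-2855) = -49731 + 2855 = -46876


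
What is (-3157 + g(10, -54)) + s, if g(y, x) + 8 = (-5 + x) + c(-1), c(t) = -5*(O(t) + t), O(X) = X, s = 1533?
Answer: -1681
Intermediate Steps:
c(t) = -10*t (c(t) = -5*(t + t) = -10*t)
g(y, x) = -3 + x (g(y, x) = -8 + ((-5 + x) - 10*(-1)) = -8 + ((-5 + x) + 10) = -8 + (5 + x) = -3 + x)
(-3157 + g(10, -54)) + s = (-3157 + (-3 - 54)) + 1533 = (-3157 - 57) + 1533 = -3214 + 1533 = -1681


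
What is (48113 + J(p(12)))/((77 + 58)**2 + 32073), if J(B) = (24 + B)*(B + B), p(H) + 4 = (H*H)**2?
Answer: 860674897/50298 ≈ 17112.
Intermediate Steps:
p(H) = -4 + H**4 (p(H) = -4 + (H*H)**2 = -4 + (H**2)**2 = -4 + H**4)
J(B) = 2*B*(24 + B) (J(B) = (24 + B)*(2*B) = 2*B*(24 + B))
(48113 + J(p(12)))/((77 + 58)**2 + 32073) = (48113 + 2*(-4 + 12**4)*(24 + (-4 + 12**4)))/((77 + 58)**2 + 32073) = (48113 + 2*(-4 + 20736)*(24 + (-4 + 20736)))/(135**2 + 32073) = (48113 + 2*20732*(24 + 20732))/(18225 + 32073) = (48113 + 2*20732*20756)/50298 = (48113 + 860626784)*(1/50298) = 860674897*(1/50298) = 860674897/50298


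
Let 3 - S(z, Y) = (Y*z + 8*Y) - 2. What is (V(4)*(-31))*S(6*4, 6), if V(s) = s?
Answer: 23188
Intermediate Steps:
S(z, Y) = 5 - 8*Y - Y*z (S(z, Y) = 3 - ((Y*z + 8*Y) - 2) = 3 - ((8*Y + Y*z) - 2) = 3 - (-2 + 8*Y + Y*z) = 3 + (2 - 8*Y - Y*z) = 5 - 8*Y - Y*z)
(V(4)*(-31))*S(6*4, 6) = (4*(-31))*(5 - 8*6 - 1*6*6*4) = -124*(5 - 48 - 1*6*24) = -124*(5 - 48 - 144) = -124*(-187) = 23188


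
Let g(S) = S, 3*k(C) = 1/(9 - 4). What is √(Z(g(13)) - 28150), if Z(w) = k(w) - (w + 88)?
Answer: 2*I*√1589115/15 ≈ 168.08*I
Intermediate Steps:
k(C) = 1/15 (k(C) = 1/(3*(9 - 4)) = (⅓)/5 = (⅓)*(⅕) = 1/15)
Z(w) = -1319/15 - w (Z(w) = 1/15 - (w + 88) = 1/15 - (88 + w) = 1/15 + (-88 - w) = -1319/15 - w)
√(Z(g(13)) - 28150) = √((-1319/15 - 1*13) - 28150) = √((-1319/15 - 13) - 28150) = √(-1514/15 - 28150) = √(-423764/15) = 2*I*√1589115/15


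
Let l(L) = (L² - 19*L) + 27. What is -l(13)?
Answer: 51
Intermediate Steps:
l(L) = 27 + L² - 19*L
-l(13) = -(27 + 13² - 19*13) = -(27 + 169 - 247) = -1*(-51) = 51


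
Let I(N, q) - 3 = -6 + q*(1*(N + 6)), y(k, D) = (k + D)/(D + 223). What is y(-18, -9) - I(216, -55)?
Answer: 2613555/214 ≈ 12213.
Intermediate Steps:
y(k, D) = (D + k)/(223 + D)
I(N, q) = -3 + q*(6 + N) (I(N, q) = 3 + (-6 + q*(1*(N + 6))) = 3 + (-6 + q*(1*(6 + N))) = 3 + (-6 + q*(6 + N)) = -3 + q*(6 + N))
y(-18, -9) - I(216, -55) = (-9 - 18)/(223 - 9) - (-3 + 6*(-55) + 216*(-55)) = -27/214 - (-3 - 330 - 11880) = (1/214)*(-27) - 1*(-12213) = -27/214 + 12213 = 2613555/214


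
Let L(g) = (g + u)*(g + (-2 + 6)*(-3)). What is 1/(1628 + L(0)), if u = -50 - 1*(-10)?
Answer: 1/2108 ≈ 0.00047438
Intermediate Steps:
u = -40 (u = -50 + 10 = -40)
L(g) = (-40 + g)*(-12 + g) (L(g) = (g - 40)*(g + (-2 + 6)*(-3)) = (-40 + g)*(g + 4*(-3)) = (-40 + g)*(g - 12) = (-40 + g)*(-12 + g))
1/(1628 + L(0)) = 1/(1628 + (480 + 0**2 - 52*0)) = 1/(1628 + (480 + 0 + 0)) = 1/(1628 + 480) = 1/2108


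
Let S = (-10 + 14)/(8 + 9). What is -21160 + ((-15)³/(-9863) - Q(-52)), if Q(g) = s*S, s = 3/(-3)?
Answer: -3547821533/167671 ≈ -21159.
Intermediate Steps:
S = 4/17 ≈ 0.23529
s = -1 (s = 3*(-⅓) = -1)
Q(g) = -4/17 (Q(g) = -1*4/17 = -4/17)
-21160 + ((-15)³/(-9863) - Q(-52)) = -21160 + ((-15)³/(-9863) - 1*(-4/17)) = -21160 + (-3375*(-1/9863) + 4/17) = -21160 + (3375/9863 + 4/17) = -21160 + 96827/167671 = -3547821533/167671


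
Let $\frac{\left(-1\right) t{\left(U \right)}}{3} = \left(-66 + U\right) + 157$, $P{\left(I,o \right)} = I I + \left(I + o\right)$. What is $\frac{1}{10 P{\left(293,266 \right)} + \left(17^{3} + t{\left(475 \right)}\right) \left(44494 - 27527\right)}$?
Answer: $\frac{1}{55412985} \approx 1.8046 \cdot 10^{-8}$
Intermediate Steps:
$P{\left(I,o \right)} = I + o + I^{2}$ ($P{\left(I,o \right)} = I^{2} + \left(I + o\right) = I + o + I^{2}$)
$t{\left(U \right)} = -273 - 3 U$ ($t{\left(U \right)} = - 3 \left(\left(-66 + U\right) + 157\right) = - 3 \left(91 + U\right) = -273 - 3 U$)
$\frac{1}{10 P{\left(293,266 \right)} + \left(17^{3} + t{\left(475 \right)}\right) \left(44494 - 27527\right)} = \frac{1}{10 \left(293 + 266 + 293^{2}\right) + \left(17^{3} - 1698\right) \left(44494 - 27527\right)} = \frac{1}{10 \left(293 + 266 + 85849\right) + \left(4913 - 1698\right) 16967} = \frac{1}{10 \cdot 86408 + \left(4913 - 1698\right) 16967} = \frac{1}{864080 + 3215 \cdot 16967} = \frac{1}{864080 + 54548905} = \frac{1}{55412985}$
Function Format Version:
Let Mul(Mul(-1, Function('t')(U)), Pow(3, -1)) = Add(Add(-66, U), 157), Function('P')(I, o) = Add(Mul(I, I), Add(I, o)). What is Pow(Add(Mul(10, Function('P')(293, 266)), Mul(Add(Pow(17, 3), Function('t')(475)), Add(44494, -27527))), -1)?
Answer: Rational(1, 55412985) ≈ 1.8046e-8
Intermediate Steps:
Function('P')(I, o) = Add(I, o, Pow(I, 2)) (Function('P')(I, o) = Add(Pow(I, 2), Add(I, o)) = Add(I, o, Pow(I, 2)))
Function('t')(U) = Add(-273, Mul(-3, U)) (Function('t')(U) = Mul(-3, Add(Add(-66, U), 157)) = Mul(-3, Add(91, U)) = Add(-273, Mul(-3, U)))
Pow(Add(Mul(10, Function('P')(293, 266)), Mul(Add(Pow(17, 3), Function('t')(475)), Add(44494, -27527))), -1) = Pow(Add(Mul(10, Add(293, 266, Pow(293, 2))), Mul(Add(Pow(17, 3), Add(-273, Mul(-3, 475))), Add(44494, -27527))), -1) = Pow(Add(Mul(10, Add(293, 266, 85849)), Mul(Add(4913, Add(-273, -1425)), 16967)), -1) = Pow(Add(Mul(10, 86408), Mul(Add(4913, -1698), 16967)), -1) = Pow(Add(864080, Mul(3215, 16967)), -1) = Pow(Add(864080, 54548905), -1) = Pow(55412985, -1) = Rational(1, 55412985)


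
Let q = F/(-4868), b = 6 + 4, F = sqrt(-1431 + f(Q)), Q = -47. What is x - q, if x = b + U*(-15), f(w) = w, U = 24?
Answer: -350 + I*sqrt(1478)/4868 ≈ -350.0 + 0.0078975*I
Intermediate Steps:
F = I*sqrt(1478) (F = sqrt(-1431 - 47) = sqrt(-1478) = I*sqrt(1478) ≈ 38.445*I)
b = 10
x = -350 (x = 10 + 24*(-15) = 10 - 360 = -350)
q = -I*sqrt(1478)/4868 (q = (I*sqrt(1478))/(-4868) = (I*sqrt(1478))*(-1/4868) = -I*sqrt(1478)/4868 ≈ -0.0078975*I)
x - q = -350 - (-1)*I*sqrt(1478)/4868 = -350 + I*sqrt(1478)/4868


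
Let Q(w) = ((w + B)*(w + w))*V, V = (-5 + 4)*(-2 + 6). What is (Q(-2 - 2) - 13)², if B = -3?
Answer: 56169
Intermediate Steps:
V = -4 (V = -1*4 = -4)
Q(w) = -8*w*(-3 + w) (Q(w) = ((w - 3)*(w + w))*(-4) = ((-3 + w)*(2*w))*(-4) = (2*w*(-3 + w))*(-4) = -8*w*(-3 + w))
(Q(-2 - 2) - 13)² = (8*(-2 - 2)*(3 - (-2 - 2)) - 13)² = (8*(-4)*(3 - 1*(-4)) - 13)² = (8*(-4)*(3 + 4) - 13)² = (8*(-4)*7 - 13)² = (-224 - 13)² = (-237)² = 56169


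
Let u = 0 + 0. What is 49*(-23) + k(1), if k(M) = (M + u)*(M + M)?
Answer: -1125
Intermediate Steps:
u = 0
k(M) = 2*M² (k(M) = (M + 0)*(M + M) = M*(2*M) = 2*M²)
49*(-23) + k(1) = 49*(-23) + 2*1² = -1127 + 2*1 = -1127 + 2 = -1125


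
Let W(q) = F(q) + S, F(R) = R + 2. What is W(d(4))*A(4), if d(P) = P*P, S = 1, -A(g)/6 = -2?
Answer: 228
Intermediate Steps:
A(g) = 12 (A(g) = -6*(-2) = 12)
F(R) = 2 + R
d(P) = P²
W(q) = 3 + q (W(q) = (2 + q) + 1 = 3 + q)
W(d(4))*A(4) = (3 + 4²)*12 = (3 + 16)*12 = 19*12 = 228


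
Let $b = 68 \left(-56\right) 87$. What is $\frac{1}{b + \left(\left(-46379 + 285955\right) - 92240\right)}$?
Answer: $- \frac{1}{183960} \approx -5.436 \cdot 10^{-6}$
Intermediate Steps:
$b = -331296$ ($b = \left(-3808\right) 87 = -331296$)
$\frac{1}{b + \left(\left(-46379 + 285955\right) - 92240\right)} = \frac{1}{-331296 + \left(\left(-46379 + 285955\right) - 92240\right)} = \frac{1}{-331296 + \left(239576 - 92240\right)} = \frac{1}{-331296 + 147336} = \frac{1}{-183960} = - \frac{1}{183960}$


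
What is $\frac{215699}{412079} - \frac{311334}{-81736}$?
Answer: $\frac{72962288425}{16840844572} \approx 4.3325$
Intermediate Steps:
$\frac{215699}{412079} - \frac{311334}{-81736} = 215699 \cdot \frac{1}{412079} - - \frac{155667}{40868} = \frac{215699}{412079} + \frac{155667}{40868} = \frac{72962288425}{16840844572}$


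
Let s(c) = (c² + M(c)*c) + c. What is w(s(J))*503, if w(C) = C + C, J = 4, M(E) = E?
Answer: 36216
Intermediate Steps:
s(c) = c + 2*c² (s(c) = (c² + c*c) + c = (c² + c²) + c = 2*c² + c = c + 2*c²)
w(C) = 2*C
w(s(J))*503 = (2*(4*(1 + 2*4)))*503 = (2*(4*(1 + 8)))*503 = (2*(4*9))*503 = (2*36)*503 = 72*503 = 36216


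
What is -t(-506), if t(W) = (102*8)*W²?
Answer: -208925376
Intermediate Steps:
t(W) = 816*W²
-t(-506) = -816*(-506)² = -816*256036 = -1*208925376 = -208925376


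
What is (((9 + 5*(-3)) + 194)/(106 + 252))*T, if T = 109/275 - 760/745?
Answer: -2402546/7334525 ≈ -0.32757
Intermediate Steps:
T = -25559/40975 (T = 109*(1/275) - 760*1/745 = 109/275 - 152/149 = -25559/40975 ≈ -0.62377)
(((9 + 5*(-3)) + 194)/(106 + 252))*T = (((9 + 5*(-3)) + 194)/(106 + 252))*(-25559/40975) = (((9 - 15) + 194)/358)*(-25559/40975) = ((-6 + 194)*(1/358))*(-25559/40975) = (188*(1/358))*(-25559/40975) = (94/179)*(-25559/40975) = -2402546/7334525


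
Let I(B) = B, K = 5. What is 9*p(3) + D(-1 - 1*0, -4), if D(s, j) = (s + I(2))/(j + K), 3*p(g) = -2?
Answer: -5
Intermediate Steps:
p(g) = -⅔ (p(g) = (⅓)*(-2) = -⅔)
D(s, j) = (2 + s)/(5 + j) (D(s, j) = (s + 2)/(j + 5) = (2 + s)/(5 + j))
9*p(3) + D(-1 - 1*0, -4) = 9*(-⅔) + (2 + (-1 - 1*0))/(5 - 4) = -6 + (2 + (-1 + 0))/1 = -6 + 1*(2 - 1) = -6 + 1*1 = -6 + 1 = -5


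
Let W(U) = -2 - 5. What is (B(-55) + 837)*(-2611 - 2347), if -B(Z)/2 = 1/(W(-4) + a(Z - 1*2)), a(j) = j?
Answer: -66400015/16 ≈ -4.1500e+6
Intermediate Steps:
W(U) = -7
B(Z) = -2/(-9 + Z) (B(Z) = -2/(-7 + (Z - 1*2)) = -2/(-7 + (Z - 2)) = -2/(-7 + (-2 + Z)) = -2/(-9 + Z))
(B(-55) + 837)*(-2611 - 2347) = (-2/(-9 - 55) + 837)*(-2611 - 2347) = (-2/(-64) + 837)*(-4958) = (-2*(-1/64) + 837)*(-4958) = (1/32 + 837)*(-4958) = (26785/32)*(-4958) = -66400015/16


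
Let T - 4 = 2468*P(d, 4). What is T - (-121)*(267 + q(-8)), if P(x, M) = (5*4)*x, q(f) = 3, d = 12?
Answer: 624994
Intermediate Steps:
P(x, M) = 20*x
T = 592324 (T = 4 + 2468*(20*12) = 4 + 2468*240 = 4 + 592320 = 592324)
T - (-121)*(267 + q(-8)) = 592324 - (-121)*(267 + 3) = 592324 - (-121)*270 = 592324 - 1*(-32670) = 592324 + 32670 = 624994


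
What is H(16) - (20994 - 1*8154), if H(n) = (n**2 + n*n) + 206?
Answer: -12122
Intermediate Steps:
H(n) = 206 + 2*n**2 (H(n) = (n**2 + n**2) + 206 = 2*n**2 + 206 = 206 + 2*n**2)
H(16) - (20994 - 1*8154) = (206 + 2*16**2) - (20994 - 1*8154) = (206 + 2*256) - (20994 - 8154) = (206 + 512) - 1*12840 = 718 - 12840 = -12122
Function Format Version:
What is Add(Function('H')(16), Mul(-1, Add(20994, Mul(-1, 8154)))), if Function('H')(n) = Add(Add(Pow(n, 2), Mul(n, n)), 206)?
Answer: -12122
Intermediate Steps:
Function('H')(n) = Add(206, Mul(2, Pow(n, 2))) (Function('H')(n) = Add(Add(Pow(n, 2), Pow(n, 2)), 206) = Add(Mul(2, Pow(n, 2)), 206) = Add(206, Mul(2, Pow(n, 2))))
Add(Function('H')(16), Mul(-1, Add(20994, Mul(-1, 8154)))) = Add(Add(206, Mul(2, Pow(16, 2))), Mul(-1, Add(20994, Mul(-1, 8154)))) = Add(Add(206, Mul(2, 256)), Mul(-1, Add(20994, -8154))) = Add(Add(206, 512), Mul(-1, 12840)) = Add(718, -12840) = -12122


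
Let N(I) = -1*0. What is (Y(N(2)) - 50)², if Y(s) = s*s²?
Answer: 2500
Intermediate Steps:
N(I) = 0
Y(s) = s³
(Y(N(2)) - 50)² = (0³ - 50)² = (0 - 50)² = (-50)² = 2500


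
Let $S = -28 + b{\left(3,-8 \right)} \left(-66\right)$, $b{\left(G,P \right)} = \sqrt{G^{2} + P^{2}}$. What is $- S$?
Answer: $28 + 66 \sqrt{73} \approx 591.9$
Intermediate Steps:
$S = -28 - 66 \sqrt{73}$ ($S = -28 + \sqrt{3^{2} + \left(-8\right)^{2}} \left(-66\right) = -28 + \sqrt{9 + 64} \left(-66\right) = -28 + \sqrt{73} \left(-66\right) = -28 - 66 \sqrt{73} \approx -591.9$)
$- S = - (-28 - 66 \sqrt{73}) = 28 + 66 \sqrt{73}$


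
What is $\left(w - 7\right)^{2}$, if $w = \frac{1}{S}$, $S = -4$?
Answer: $\frac{841}{16} \approx 52.563$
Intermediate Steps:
$w = - \frac{1}{4}$ ($w = \frac{1}{-4} = - \frac{1}{4} \approx -0.25$)
$\left(w - 7\right)^{2} = \left(- \frac{1}{4} - 7\right)^{2} = \left(- \frac{29}{4}\right)^{2} = \frac{841}{16}$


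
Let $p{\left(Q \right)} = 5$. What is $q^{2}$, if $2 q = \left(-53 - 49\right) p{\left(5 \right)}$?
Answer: $65025$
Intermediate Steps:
$q = -255$ ($q = \frac{\left(-53 - 49\right) 5}{2} = \frac{\left(-102\right) 5}{2} = \frac{1}{2} \left(-510\right) = -255$)
$q^{2} = \left(-255\right)^{2} = 65025$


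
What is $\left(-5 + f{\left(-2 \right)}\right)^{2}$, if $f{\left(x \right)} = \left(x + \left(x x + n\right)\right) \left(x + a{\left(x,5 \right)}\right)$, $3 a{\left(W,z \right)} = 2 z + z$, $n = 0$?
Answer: $1$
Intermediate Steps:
$a{\left(W,z \right)} = z$ ($a{\left(W,z \right)} = \frac{2 z + z}{3} = \frac{3 z}{3} = z$)
$f{\left(x \right)} = \left(5 + x\right) \left(x + x^{2}\right)$ ($f{\left(x \right)} = \left(x + \left(x x + 0\right)\right) \left(x + 5\right) = \left(x + \left(x^{2} + 0\right)\right) \left(5 + x\right) = \left(x + x^{2}\right) \left(5 + x\right) = \left(5 + x\right) \left(x + x^{2}\right)$)
$\left(-5 + f{\left(-2 \right)}\right)^{2} = \left(-5 - 2 \left(5 + \left(-2\right)^{2} + 6 \left(-2\right)\right)\right)^{2} = \left(-5 - 2 \left(5 + 4 - 12\right)\right)^{2} = \left(-5 - -6\right)^{2} = \left(-5 + 6\right)^{2} = 1^{2} = 1$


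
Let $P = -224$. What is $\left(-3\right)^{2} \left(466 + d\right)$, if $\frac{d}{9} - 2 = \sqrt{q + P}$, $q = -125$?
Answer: $4356 + 81 i \sqrt{349} \approx 4356.0 + 1513.2 i$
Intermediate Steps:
$d = 18 + 9 i \sqrt{349}$ ($d = 18 + 9 \sqrt{-125 - 224} = 18 + 9 \sqrt{-349} = 18 + 9 i \sqrt{349} \approx 18.0 + 168.13 i$)
$\left(-3\right)^{2} \left(466 + d\right) = \left(-3\right)^{2} \left(466 + \left(18 + 9 i \sqrt{349}\right)\right) = 9 \left(484 + 9 i \sqrt{349}\right) = 4356 + 81 i \sqrt{349}$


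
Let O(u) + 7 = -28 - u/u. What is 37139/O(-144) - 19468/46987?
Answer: -1745751041/1691532 ≈ -1032.1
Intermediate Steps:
O(u) = -36 (O(u) = -7 + (-28 - u/u) = -7 + (-28 - 1*1) = -7 + (-28 - 1) = -7 - 29 = -36)
37139/O(-144) - 19468/46987 = 37139/(-36) - 19468/46987 = 37139*(-1/36) - 19468*1/46987 = -37139/36 - 19468/46987 = -1745751041/1691532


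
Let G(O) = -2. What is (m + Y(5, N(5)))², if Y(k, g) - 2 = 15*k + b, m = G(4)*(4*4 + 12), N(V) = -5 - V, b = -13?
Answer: 64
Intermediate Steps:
m = -56 (m = -2*(4*4 + 12) = -2*(16 + 12) = -2*28 = -56)
Y(k, g) = -11 + 15*k (Y(k, g) = 2 + (15*k - 13) = 2 + (-13 + 15*k) = -11 + 15*k)
(m + Y(5, N(5)))² = (-56 + (-11 + 15*5))² = (-56 + (-11 + 75))² = (-56 + 64)² = 8² = 64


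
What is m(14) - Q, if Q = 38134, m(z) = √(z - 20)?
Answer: -38134 + I*√6 ≈ -38134.0 + 2.4495*I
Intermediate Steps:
m(z) = √(-20 + z)
m(14) - Q = √(-20 + 14) - 1*38134 = √(-6) - 38134 = I*√6 - 38134 = -38134 + I*√6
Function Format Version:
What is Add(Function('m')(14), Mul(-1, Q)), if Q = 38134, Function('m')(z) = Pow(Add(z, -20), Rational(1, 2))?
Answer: Add(-38134, Mul(I, Pow(6, Rational(1, 2)))) ≈ Add(-38134., Mul(2.4495, I))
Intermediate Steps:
Function('m')(z) = Pow(Add(-20, z), Rational(1, 2))
Add(Function('m')(14), Mul(-1, Q)) = Add(Pow(Add(-20, 14), Rational(1, 2)), Mul(-1, 38134)) = Add(Pow(-6, Rational(1, 2)), -38134) = Add(Mul(I, Pow(6, Rational(1, 2))), -38134) = Add(-38134, Mul(I, Pow(6, Rational(1, 2))))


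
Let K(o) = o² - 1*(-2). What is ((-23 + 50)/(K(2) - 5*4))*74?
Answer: -999/7 ≈ -142.71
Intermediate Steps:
K(o) = 2 + o² (K(o) = o² + 2 = 2 + o²)
((-23 + 50)/(K(2) - 5*4))*74 = ((-23 + 50)/((2 + 2²) - 5*4))*74 = (27/((2 + 4) - 20))*74 = (27/(6 - 20))*74 = (27/(-14))*74 = (27*(-1/14))*74 = -27/14*74 = -999/7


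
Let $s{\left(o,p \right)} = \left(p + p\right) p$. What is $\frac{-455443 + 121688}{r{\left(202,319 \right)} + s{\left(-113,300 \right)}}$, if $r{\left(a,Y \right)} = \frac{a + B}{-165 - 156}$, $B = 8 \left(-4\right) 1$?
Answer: $- \frac{21427071}{11555966} \approx -1.8542$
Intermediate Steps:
$B = -32$ ($B = \left(-32\right) 1 = -32$)
$s{\left(o,p \right)} = 2 p^{2}$ ($s{\left(o,p \right)} = 2 p p = 2 p^{2}$)
$r{\left(a,Y \right)} = \frac{32}{321} - \frac{a}{321}$ ($r{\left(a,Y \right)} = \frac{a - 32}{-165 - 156} = \frac{-32 + a}{-321} = \left(-32 + a\right) \left(- \frac{1}{321}\right) = \frac{32}{321} - \frac{a}{321}$)
$\frac{-455443 + 121688}{r{\left(202,319 \right)} + s{\left(-113,300 \right)}} = \frac{-455443 + 121688}{\left(\frac{32}{321} - \frac{202}{321}\right) + 2 \cdot 300^{2}} = - \frac{333755}{\left(\frac{32}{321} - \frac{202}{321}\right) + 2 \cdot 90000} = - \frac{333755}{- \frac{170}{321} + 180000} = - \frac{333755}{\frac{57779830}{321}} = \left(-333755\right) \frac{321}{57779830} = - \frac{21427071}{11555966}$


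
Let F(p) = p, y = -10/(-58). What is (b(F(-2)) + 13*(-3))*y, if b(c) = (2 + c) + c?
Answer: -205/29 ≈ -7.0690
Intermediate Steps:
y = 5/29 (y = -10*(-1/58) = 5/29 ≈ 0.17241)
b(c) = 2 + 2*c
(b(F(-2)) + 13*(-3))*y = ((2 + 2*(-2)) + 13*(-3))*(5/29) = ((2 - 4) - 39)*(5/29) = (-2 - 39)*(5/29) = -41*5/29 = -205/29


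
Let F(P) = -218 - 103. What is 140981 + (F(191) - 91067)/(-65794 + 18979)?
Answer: 6600116903/46815 ≈ 1.4098e+5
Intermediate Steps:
F(P) = -321
140981 + (F(191) - 91067)/(-65794 + 18979) = 140981 + (-321 - 91067)/(-65794 + 18979) = 140981 - 91388/(-46815) = 140981 - 91388*(-1/46815) = 140981 + 91388/46815 = 6600116903/46815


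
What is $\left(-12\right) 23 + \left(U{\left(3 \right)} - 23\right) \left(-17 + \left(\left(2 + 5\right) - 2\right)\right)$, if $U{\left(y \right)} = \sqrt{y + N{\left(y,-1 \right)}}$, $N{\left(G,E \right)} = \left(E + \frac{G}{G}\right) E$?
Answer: $- 12 \sqrt{3} \approx -20.785$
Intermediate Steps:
$N{\left(G,E \right)} = E \left(1 + E\right)$ ($N{\left(G,E \right)} = \left(E + 1\right) E = \left(1 + E\right) E = E \left(1 + E\right)$)
$U{\left(y \right)} = \sqrt{y}$ ($U{\left(y \right)} = \sqrt{y - \left(1 - 1\right)} = \sqrt{y - 0} = \sqrt{y + 0} = \sqrt{y}$)
$\left(-12\right) 23 + \left(U{\left(3 \right)} - 23\right) \left(-17 + \left(\left(2 + 5\right) - 2\right)\right) = \left(-12\right) 23 + \left(\sqrt{3} - 23\right) \left(-17 + \left(\left(2 + 5\right) - 2\right)\right) = -276 + \left(-23 + \sqrt{3}\right) \left(-17 + \left(7 - 2\right)\right) = -276 + \left(-23 + \sqrt{3}\right) \left(-17 + 5\right) = -276 + \left(-23 + \sqrt{3}\right) \left(-12\right) = -276 + \left(276 - 12 \sqrt{3}\right) = - 12 \sqrt{3}$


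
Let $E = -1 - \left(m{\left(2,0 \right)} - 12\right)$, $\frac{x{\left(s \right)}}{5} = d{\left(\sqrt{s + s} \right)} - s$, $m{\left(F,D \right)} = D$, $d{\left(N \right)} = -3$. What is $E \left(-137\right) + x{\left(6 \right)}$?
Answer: $-1552$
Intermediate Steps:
$x{\left(s \right)} = -15 - 5 s$ ($x{\left(s \right)} = 5 \left(-3 - s\right) = -15 - 5 s$)
$E = 11$ ($E = -1 - \left(0 - 12\right) = -1 - -12 = -1 + 12 = 11$)
$E \left(-137\right) + x{\left(6 \right)} = 11 \left(-137\right) - 45 = -1507 - 45 = -1552$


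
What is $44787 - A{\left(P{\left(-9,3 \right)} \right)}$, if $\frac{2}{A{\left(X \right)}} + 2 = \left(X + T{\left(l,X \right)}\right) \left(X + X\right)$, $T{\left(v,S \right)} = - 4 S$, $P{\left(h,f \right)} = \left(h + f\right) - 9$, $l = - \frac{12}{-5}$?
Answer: $\frac{30276013}{676} \approx 44787.0$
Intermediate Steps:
$l = \frac{12}{5}$ ($l = \left(-12\right) \left(- \frac{1}{5}\right) = \frac{12}{5} \approx 2.4$)
$P{\left(h,f \right)} = -9 + f + h$ ($P{\left(h,f \right)} = \left(f + h\right) - 9 = -9 + f + h$)
$A{\left(X \right)} = \frac{2}{-2 - 6 X^{2}}$ ($A{\left(X \right)} = \frac{2}{-2 + \left(X - 4 X\right) \left(X + X\right)} = \frac{2}{-2 + - 3 X 2 X} = \frac{2}{-2 - 6 X^{2}}$)
$44787 - A{\left(P{\left(-9,3 \right)} \right)} = 44787 - \frac{1}{-1 - 3 \left(-9 + 3 - 9\right)^{2}} = 44787 - \frac{1}{-1 - 3 \left(-15\right)^{2}} = 44787 - \frac{1}{-1 - 675} = 44787 - \frac{1}{-676} = 44787 - - \frac{1}{676} = 44787 + \frac{1}{676} = \frac{30276013}{676}$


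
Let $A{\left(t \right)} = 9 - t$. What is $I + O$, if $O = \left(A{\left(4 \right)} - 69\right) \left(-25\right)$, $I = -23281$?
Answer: $-21681$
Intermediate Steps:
$O = 1600$ ($O = \left(\left(9 - 4\right) - 69\right) \left(-25\right) = \left(5 - 69\right) \left(-25\right) = \left(-64\right) \left(-25\right) = 1600$)
$I + O = -23281 + 1600 = -21681$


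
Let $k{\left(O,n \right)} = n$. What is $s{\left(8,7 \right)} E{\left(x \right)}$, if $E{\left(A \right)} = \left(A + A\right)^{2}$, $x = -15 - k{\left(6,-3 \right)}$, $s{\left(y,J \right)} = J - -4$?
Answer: $6336$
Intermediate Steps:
$s{\left(y,J \right)} = 4 + J$ ($s{\left(y,J \right)} = J + 4 = 4 + J$)
$x = -12$ ($x = -15 - -3 = -15 + 3 = -12$)
$E{\left(A \right)} = 4 A^{2}$ ($E{\left(A \right)} = \left(2 A\right)^{2} = 4 A^{2}$)
$s{\left(8,7 \right)} E{\left(x \right)} = \left(4 + 7\right) 4 \left(-12\right)^{2} = 11 \cdot 4 \cdot 144 = 11 \cdot 576 = 6336$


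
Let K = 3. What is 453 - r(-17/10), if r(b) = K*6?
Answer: 435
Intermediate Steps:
r(b) = 18 (r(b) = 3*6 = 18)
453 - r(-17/10) = 453 - 1*18 = 453 - 18 = 435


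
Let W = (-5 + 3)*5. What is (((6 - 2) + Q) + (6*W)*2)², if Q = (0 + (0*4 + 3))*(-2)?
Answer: 14884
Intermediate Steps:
W = -10 (W = -2*5 = -10)
Q = -6 (Q = (0 + (0 + 3))*(-2) = (0 + 3)*(-2) = 3*(-2) = -6)
(((6 - 2) + Q) + (6*W)*2)² = (((6 - 2) - 6) + (6*(-10))*2)² = ((4 - 6) - 60*2)² = (-2 - 120)² = (-122)² = 14884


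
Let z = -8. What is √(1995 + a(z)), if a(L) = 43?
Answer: √2038 ≈ 45.144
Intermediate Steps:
√(1995 + a(z)) = √(1995 + 43) = √2038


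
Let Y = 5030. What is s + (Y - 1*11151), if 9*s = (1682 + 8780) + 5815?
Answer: -38812/9 ≈ -4312.4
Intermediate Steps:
s = 16277/9 (s = ((1682 + 8780) + 5815)/9 = (10462 + 5815)/9 = (⅑)*16277 = 16277/9 ≈ 1808.6)
s + (Y - 1*11151) = 16277/9 + (5030 - 1*11151) = 16277/9 + (5030 - 11151) = 16277/9 - 6121 = -38812/9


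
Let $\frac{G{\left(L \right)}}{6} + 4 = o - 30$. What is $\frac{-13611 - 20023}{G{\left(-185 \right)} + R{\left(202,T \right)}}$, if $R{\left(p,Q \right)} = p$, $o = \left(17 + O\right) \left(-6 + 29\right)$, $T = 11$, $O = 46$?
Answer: $- \frac{16817}{4346} \approx -3.8695$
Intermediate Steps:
$o = 1449$ ($o = \left(17 + 46\right) \left(-6 + 29\right) = 63 \cdot 23 = 1449$)
$G{\left(L \right)} = 8490$ ($G{\left(L \right)} = -24 + 6 \left(1449 - 30\right) = -24 + 6 \cdot 1419 = -24 + 8514 = 8490$)
$\frac{-13611 - 20023}{G{\left(-185 \right)} + R{\left(202,T \right)}} = \frac{-13611 - 20023}{8490 + 202} = - \frac{33634}{8692} = \left(-33634\right) \frac{1}{8692} = - \frac{16817}{4346}$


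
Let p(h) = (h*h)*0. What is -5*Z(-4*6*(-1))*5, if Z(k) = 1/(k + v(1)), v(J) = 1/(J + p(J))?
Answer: -1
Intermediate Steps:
p(h) = 0 (p(h) = h²*0 = 0)
v(J) = 1/J (v(J) = 1/(J + 0) = 1/J)
Z(k) = 1/(1 + k) (Z(k) = 1/(k + 1/1) = 1/(k + 1) = 1/(1 + k))
-5*Z(-4*6*(-1))*5 = -5/(1 - 4*6*(-1))*5 = -5/(1 - 24*(-1))*5 = -5/(1 + 24)*5 = -5/25*5 = -5*1/25*5 = -⅕*5 = -1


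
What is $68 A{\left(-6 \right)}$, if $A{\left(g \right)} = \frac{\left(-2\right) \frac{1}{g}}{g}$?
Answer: $- \frac{34}{9} \approx -3.7778$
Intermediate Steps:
$A{\left(g \right)} = - \frac{2}{g^{2}}$
$68 A{\left(-6 \right)} = 68 \left(- \frac{2}{36}\right) = 68 \left(\left(-2\right) \frac{1}{36}\right) = 68 \left(- \frac{1}{18}\right) = - \frac{34}{9}$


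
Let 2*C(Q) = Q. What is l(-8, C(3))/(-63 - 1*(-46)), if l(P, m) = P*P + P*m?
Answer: -52/17 ≈ -3.0588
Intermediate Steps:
C(Q) = Q/2
l(P, m) = P² + P*m
l(-8, C(3))/(-63 - 1*(-46)) = (-8*(-8 + (½)*3))/(-63 - 1*(-46)) = (-8*(-8 + 3/2))/(-63 + 46) = (-8*(-13/2))/(-17) = -1/17*52 = -52/17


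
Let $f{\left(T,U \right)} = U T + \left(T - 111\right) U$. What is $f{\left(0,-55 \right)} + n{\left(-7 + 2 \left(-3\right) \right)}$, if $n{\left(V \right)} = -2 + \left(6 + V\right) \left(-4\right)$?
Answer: $6131$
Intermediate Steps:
$f{\left(T,U \right)} = T U + U \left(-111 + T\right)$ ($f{\left(T,U \right)} = T U + \left(T - 111\right) U = T U + \left(-111 + T\right) U = T U + U \left(-111 + T\right)$)
$n{\left(V \right)} = -26 - 4 V$ ($n{\left(V \right)} = -2 - \left(24 + 4 V\right) = -26 - 4 V$)
$f{\left(0,-55 \right)} + n{\left(-7 + 2 \left(-3\right) \right)} = - 55 \left(-111 + 2 \cdot 0\right) - \left(26 + 4 \left(-7 + 2 \left(-3\right)\right)\right) = - 55 \left(-111 + 0\right) - \left(26 + 4 \left(-7 - 6\right)\right) = \left(-55\right) \left(-111\right) - -26 = 6105 + \left(-26 + 52\right) = 6105 + 26 = 6131$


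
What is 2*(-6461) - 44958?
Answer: -57880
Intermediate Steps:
2*(-6461) - 44958 = -12922 - 44958 = -57880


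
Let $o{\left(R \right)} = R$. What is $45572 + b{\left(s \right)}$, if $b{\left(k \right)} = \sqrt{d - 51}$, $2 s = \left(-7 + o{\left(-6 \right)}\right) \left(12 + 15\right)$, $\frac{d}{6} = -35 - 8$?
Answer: $45572 + i \sqrt{309} \approx 45572.0 + 17.578 i$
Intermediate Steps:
$d = -258$ ($d = 6 \left(-35 - 8\right) = 6 \left(-43\right) = -258$)
$s = - \frac{351}{2}$ ($s = \frac{\left(-7 - 6\right) \left(12 + 15\right)}{2} = \frac{\left(-13\right) 27}{2} = \frac{1}{2} \left(-351\right) = - \frac{351}{2} \approx -175.5$)
$b{\left(k \right)} = i \sqrt{309}$ ($b{\left(k \right)} = \sqrt{-258 - 51} = \sqrt{-309} = i \sqrt{309}$)
$45572 + b{\left(s \right)} = 45572 + i \sqrt{309}$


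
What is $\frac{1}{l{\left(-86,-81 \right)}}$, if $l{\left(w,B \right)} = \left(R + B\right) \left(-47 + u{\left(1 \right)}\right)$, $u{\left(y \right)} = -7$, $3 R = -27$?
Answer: $\frac{1}{4860} \approx 0.00020576$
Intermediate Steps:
$R = -9$ ($R = \frac{1}{3} \left(-27\right) = -9$)
$l{\left(w,B \right)} = 486 - 54 B$ ($l{\left(w,B \right)} = \left(-9 + B\right) \left(-47 - 7\right) = \left(-9 + B\right) \left(-54\right) = 486 - 54 B$)
$\frac{1}{l{\left(-86,-81 \right)}} = \frac{1}{486 - -4374} = \frac{1}{486 + 4374} = \frac{1}{4860}$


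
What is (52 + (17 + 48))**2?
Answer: 13689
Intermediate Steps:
(52 + (17 + 48))**2 = (52 + 65)**2 = 117**2 = 13689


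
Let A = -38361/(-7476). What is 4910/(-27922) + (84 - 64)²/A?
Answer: 13884932715/178519307 ≈ 77.778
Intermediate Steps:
A = 12787/2492 (A = -38361*(-1/7476) = 12787/2492 ≈ 5.1312)
4910/(-27922) + (84 - 64)²/A = 4910/(-27922) + (84 - 64)²/(12787/2492) = 4910*(-1/27922) + 20²*(2492/12787) = -2455/13961 + 400*(2492/12787) = -2455/13961 + 996800/12787 = 13884932715/178519307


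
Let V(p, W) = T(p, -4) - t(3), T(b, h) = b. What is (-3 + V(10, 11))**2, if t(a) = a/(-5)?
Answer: 1444/25 ≈ 57.760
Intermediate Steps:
t(a) = -a/5 (t(a) = a*(-1/5) = -a/5)
V(p, W) = 3/5 + p (V(p, W) = p - (-1)*3/5 = p - 1*(-3/5) = p + 3/5 = 3/5 + p)
(-3 + V(10, 11))**2 = (-3 + (3/5 + 10))**2 = (-3 + 53/5)**2 = (38/5)**2 = 1444/25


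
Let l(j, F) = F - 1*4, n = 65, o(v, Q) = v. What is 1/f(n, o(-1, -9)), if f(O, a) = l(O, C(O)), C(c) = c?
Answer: 1/61 ≈ 0.016393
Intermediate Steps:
l(j, F) = -4 + F (l(j, F) = F - 4 = -4 + F)
f(O, a) = -4 + O
1/f(n, o(-1, -9)) = 1/(-4 + 65) = 1/61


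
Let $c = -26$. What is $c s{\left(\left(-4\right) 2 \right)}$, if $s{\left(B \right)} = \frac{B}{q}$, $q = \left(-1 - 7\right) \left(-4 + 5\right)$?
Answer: $-26$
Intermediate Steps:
$q = -8$ ($q = \left(-8\right) 1 = -8$)
$s{\left(B \right)} = - \frac{B}{8}$ ($s{\left(B \right)} = \frac{B}{-8} = B \left(- \frac{1}{8}\right) = - \frac{B}{8}$)
$c s{\left(\left(-4\right) 2 \right)} = - 26 \left(- \frac{\left(-4\right) 2}{8}\right) = - 26 \left(\left(- \frac{1}{8}\right) \left(-8\right)\right) = \left(-26\right) 1 = -26$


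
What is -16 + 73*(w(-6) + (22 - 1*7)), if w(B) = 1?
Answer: 1152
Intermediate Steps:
-16 + 73*(w(-6) + (22 - 1*7)) = -16 + 73*(1 + (22 - 1*7)) = -16 + 73*(1 + (22 - 7)) = -16 + 73*(1 + 15) = -16 + 73*16 = -16 + 1168 = 1152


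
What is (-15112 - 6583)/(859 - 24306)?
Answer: 21695/23447 ≈ 0.92528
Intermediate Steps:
(-15112 - 6583)/(859 - 24306) = -21695/(-23447) = -21695*(-1/23447) = 21695/23447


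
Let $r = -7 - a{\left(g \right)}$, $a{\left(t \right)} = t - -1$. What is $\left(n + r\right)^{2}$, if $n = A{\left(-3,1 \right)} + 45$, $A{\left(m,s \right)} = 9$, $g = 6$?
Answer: $1600$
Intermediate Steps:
$a{\left(t \right)} = 1 + t$ ($a{\left(t \right)} = t + 1 = 1 + t$)
$n = 54$ ($n = 9 + 45 = 54$)
$r = -14$ ($r = -7 - \left(1 + 6\right) = -7 - 7 = -14$)
$\left(n + r\right)^{2} = \left(54 - 14\right)^{2} = 40^{2} = 1600$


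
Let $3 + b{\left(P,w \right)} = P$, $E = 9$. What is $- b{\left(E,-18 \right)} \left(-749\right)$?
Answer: $4494$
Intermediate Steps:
$b{\left(P,w \right)} = -3 + P$
$- b{\left(E,-18 \right)} \left(-749\right) = - (-3 + 9) \left(-749\right) = \left(-1\right) 6 \left(-749\right) = \left(-6\right) \left(-749\right) = 4494$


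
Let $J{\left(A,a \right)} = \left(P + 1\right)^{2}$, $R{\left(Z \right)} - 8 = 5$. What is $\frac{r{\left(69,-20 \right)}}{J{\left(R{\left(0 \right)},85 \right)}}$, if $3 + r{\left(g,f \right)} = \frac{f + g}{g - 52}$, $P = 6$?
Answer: $- \frac{2}{833} \approx -0.002401$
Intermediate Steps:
$R{\left(Z \right)} = 13$ ($R{\left(Z \right)} = 8 + 5 = 13$)
$r{\left(g,f \right)} = -3 + \frac{f + g}{-52 + g}$ ($r{\left(g,f \right)} = -3 + \frac{f + g}{g - 52} = -3 + \frac{f + g}{-52 + g}$)
$J{\left(A,a \right)} = 49$ ($J{\left(A,a \right)} = \left(6 + 1\right)^{2} = 7^{2} = 49$)
$\frac{r{\left(69,-20 \right)}}{J{\left(R{\left(0 \right)},85 \right)}} = \frac{\frac{1}{-52 + 69} \left(156 - 20 - 138\right)}{49} = \frac{156 - 20 - 138}{17} \cdot \frac{1}{49} = \frac{1}{17} \left(-2\right) \frac{1}{49} = \left(- \frac{2}{17}\right) \frac{1}{49} = - \frac{2}{833}$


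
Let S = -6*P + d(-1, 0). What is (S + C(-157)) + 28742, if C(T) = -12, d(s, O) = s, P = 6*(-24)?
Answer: 29593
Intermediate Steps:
P = -144
S = 863 (S = -6*(-144) - 1 = 864 - 1 = 863)
(S + C(-157)) + 28742 = (863 - 12) + 28742 = 851 + 28742 = 29593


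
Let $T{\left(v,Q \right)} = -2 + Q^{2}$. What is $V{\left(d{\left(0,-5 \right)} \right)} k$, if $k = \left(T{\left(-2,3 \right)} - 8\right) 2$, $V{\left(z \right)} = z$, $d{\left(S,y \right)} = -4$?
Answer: $8$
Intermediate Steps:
$k = -2$ ($k = \left(\left(-2 + 3^{2}\right) - 8\right) 2 = \left(\left(-2 + 9\right) - 8\right) 2 = \left(7 - 8\right) 2 = \left(-1\right) 2 = -2$)
$V{\left(d{\left(0,-5 \right)} \right)} k = \left(-4\right) \left(-2\right) = 8$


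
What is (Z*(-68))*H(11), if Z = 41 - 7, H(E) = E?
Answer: -25432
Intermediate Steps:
Z = 34
(Z*(-68))*H(11) = (34*(-68))*11 = -2312*11 = -25432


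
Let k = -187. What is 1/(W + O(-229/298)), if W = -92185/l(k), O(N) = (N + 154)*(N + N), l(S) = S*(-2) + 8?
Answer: -4240391/2021926571 ≈ -0.0020972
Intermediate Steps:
l(S) = 8 - 2*S (l(S) = -2*S + 8 = 8 - 2*S)
O(N) = 2*N*(154 + N) (O(N) = (154 + N)*(2*N) = 2*N*(154 + N))
W = -92185/382 (W = -92185/(8 - 2*(-187)) = -92185/(8 + 374) = -92185/382 ≈ -241.32)
1/(W + O(-229/298)) = 1/(-92185/382 + 2*(-229/298)*(154 - 229/298)) = 1/(-92185/382 + 2*(-229/298)*(45663/298)) = 1/(-92185/382 - 10456827/44402) = 1/(-2021926571/4240391) = -4240391/2021926571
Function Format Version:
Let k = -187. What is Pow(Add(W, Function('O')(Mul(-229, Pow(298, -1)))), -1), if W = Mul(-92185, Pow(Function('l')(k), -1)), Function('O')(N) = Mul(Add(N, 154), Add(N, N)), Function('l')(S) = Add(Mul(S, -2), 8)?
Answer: Rational(-4240391, 2021926571) ≈ -0.0020972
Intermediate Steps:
Function('l')(S) = Add(8, Mul(-2, S)) (Function('l')(S) = Add(Mul(-2, S), 8) = Add(8, Mul(-2, S)))
Function('O')(N) = Mul(2, N, Add(154, N)) (Function('O')(N) = Mul(Add(154, N), Mul(2, N)) = Mul(2, N, Add(154, N)))
W = Rational(-92185, 382) (W = Mul(-92185, Pow(Add(8, Mul(-2, -187)), -1)) = Mul(-92185, Pow(Add(8, 374), -1)) = Mul(-92185, Pow(382, -1)) = Mul(-92185, Rational(1, 382)) = Rational(-92185, 382) ≈ -241.32)
Pow(Add(W, Function('O')(Mul(-229, Pow(298, -1)))), -1) = Pow(Add(Rational(-92185, 382), Mul(2, Mul(-229, Pow(298, -1)), Add(154, Mul(-229, Pow(298, -1))))), -1) = Pow(Add(Rational(-92185, 382), Mul(2, Mul(-229, Rational(1, 298)), Add(154, Mul(-229, Rational(1, 298))))), -1) = Pow(Add(Rational(-92185, 382), Mul(2, Rational(-229, 298), Add(154, Rational(-229, 298)))), -1) = Pow(Add(Rational(-92185, 382), Mul(2, Rational(-229, 298), Rational(45663, 298))), -1) = Pow(Add(Rational(-92185, 382), Rational(-10456827, 44402)), -1) = Pow(Rational(-2021926571, 4240391), -1) = Rational(-4240391, 2021926571)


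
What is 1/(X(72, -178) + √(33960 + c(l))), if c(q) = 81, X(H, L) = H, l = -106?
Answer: -24/9619 + √34041/28857 ≈ 0.0038986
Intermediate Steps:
1/(X(72, -178) + √(33960 + c(l))) = 1/(72 + √(33960 + 81)) = 1/(72 + √34041)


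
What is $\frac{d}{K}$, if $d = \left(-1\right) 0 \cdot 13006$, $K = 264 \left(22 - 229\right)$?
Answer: $0$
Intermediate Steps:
$K = -54648$ ($K = 264 \left(-207\right) = -54648$)
$d = 0$ ($d = 0 \cdot 13006 = 0$)
$\frac{d}{K} = \frac{0}{-54648} = 0 \left(- \frac{1}{54648}\right) = 0$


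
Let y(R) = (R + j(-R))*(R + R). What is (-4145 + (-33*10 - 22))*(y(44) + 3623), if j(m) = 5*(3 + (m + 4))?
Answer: 39506145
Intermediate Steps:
j(m) = 35 + 5*m (j(m) = 5*(3 + (4 + m)) = 5*(7 + m) = 35 + 5*m)
y(R) = 2*R*(35 - 4*R) (y(R) = (R + (35 + 5*(-R)))*(R + R) = (R + (35 - 5*R))*(2*R) = (35 - 4*R)*(2*R) = 2*R*(35 - 4*R))
(-4145 + (-33*10 - 22))*(y(44) + 3623) = (-4145 + (-33*10 - 22))*(2*44*(35 - 4*44) + 3623) = (-4145 + (-330 - 22))*(2*44*(35 - 176) + 3623) = (-4145 - 352)*(2*44*(-141) + 3623) = -4497*(-12408 + 3623) = -4497*(-8785) = 39506145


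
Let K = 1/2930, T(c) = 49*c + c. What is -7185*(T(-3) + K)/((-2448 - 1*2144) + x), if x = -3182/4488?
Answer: -708610390686/3019669427 ≈ -234.66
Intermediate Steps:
x = -1591/2244 (x = -3182*1/4488 = -1591/2244 ≈ -0.70900)
T(c) = 50*c
K = 1/2930 ≈ 0.00034130
-7185*(T(-3) + K)/((-2448 - 1*2144) + x) = -7185*(50*(-3) + 1/2930)/((-2448 - 1*2144) - 1591/2244) = -7185*(-150 + 1/2930)/((-2448 - 2144) - 1591/2244) = -7185*(-439499/(2930*(-4592 - 1591/2244))) = -7185/((-10306039/2244*(-2930/439499))) = -7185/15098347135/493117878 = -7185*493117878/15098347135 = -708610390686/3019669427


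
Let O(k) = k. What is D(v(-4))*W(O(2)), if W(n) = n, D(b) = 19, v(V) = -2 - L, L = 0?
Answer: 38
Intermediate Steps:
v(V) = -2 (v(V) = -2 - 1*0 = -2 + 0 = -2)
D(v(-4))*W(O(2)) = 19*2 = 38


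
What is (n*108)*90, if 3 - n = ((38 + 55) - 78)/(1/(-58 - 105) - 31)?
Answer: 85570020/2527 ≈ 33862.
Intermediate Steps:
n = 17607/5054 (n = 3 - ((38 + 55) - 78)/(1/(-58 - 105) - 31) = 3 - (93 - 78)/(1/(-163) - 31) = 3 - 15/(-1/163 - 31) = 3 - 15/(-5054/163) = 3 - 15*(-163)/5054 = 3 - 1*(-2445/5054) = 3 + 2445/5054 = 17607/5054 ≈ 3.4838)
(n*108)*90 = ((17607/5054)*108)*90 = (950778/2527)*90 = 85570020/2527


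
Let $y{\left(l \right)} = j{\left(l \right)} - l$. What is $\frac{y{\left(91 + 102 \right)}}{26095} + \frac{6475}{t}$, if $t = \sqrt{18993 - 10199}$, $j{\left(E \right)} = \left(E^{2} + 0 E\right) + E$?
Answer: $\frac{37249}{26095} + \frac{6475 \sqrt{8794}}{8794} \approx 70.475$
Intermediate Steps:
$j{\left(E \right)} = E + E^{2}$ ($j{\left(E \right)} = \left(E^{2} + 0\right) + E = E^{2} + E = E + E^{2}$)
$t = \sqrt{8794} \approx 93.776$
$y{\left(l \right)} = - l + l \left(1 + l\right)$ ($y{\left(l \right)} = l \left(1 + l\right) - l = - l + l \left(1 + l\right)$)
$\frac{y{\left(91 + 102 \right)}}{26095} + \frac{6475}{t} = \frac{\left(91 + 102\right)^{2}}{26095} + \frac{6475}{\sqrt{8794}} = 193^{2} \cdot \frac{1}{26095} + 6475 \frac{\sqrt{8794}}{8794} = 37249 \cdot \frac{1}{26095} + \frac{6475 \sqrt{8794}}{8794} = \frac{37249}{26095} + \frac{6475 \sqrt{8794}}{8794}$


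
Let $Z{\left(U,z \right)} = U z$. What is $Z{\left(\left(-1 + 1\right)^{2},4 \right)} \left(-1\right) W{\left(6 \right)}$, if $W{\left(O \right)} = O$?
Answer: $0$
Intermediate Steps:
$Z{\left(\left(-1 + 1\right)^{2},4 \right)} \left(-1\right) W{\left(6 \right)} = \left(-1 + 1\right)^{2} \cdot 4 \left(-1\right) 6 = 0^{2} \cdot 4 \left(-1\right) 6 = 0 \cdot 4 \left(-1\right) 6 = 0 \left(-1\right) 6 = 0 \cdot 6 = 0$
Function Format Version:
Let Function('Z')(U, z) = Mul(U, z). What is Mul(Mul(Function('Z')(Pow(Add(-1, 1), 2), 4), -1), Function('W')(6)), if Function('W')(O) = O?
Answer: 0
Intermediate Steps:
Mul(Mul(Function('Z')(Pow(Add(-1, 1), 2), 4), -1), Function('W')(6)) = Mul(Mul(Mul(Pow(Add(-1, 1), 2), 4), -1), 6) = Mul(Mul(Mul(Pow(0, 2), 4), -1), 6) = Mul(Mul(Mul(0, 4), -1), 6) = Mul(Mul(0, -1), 6) = Mul(0, 6) = 0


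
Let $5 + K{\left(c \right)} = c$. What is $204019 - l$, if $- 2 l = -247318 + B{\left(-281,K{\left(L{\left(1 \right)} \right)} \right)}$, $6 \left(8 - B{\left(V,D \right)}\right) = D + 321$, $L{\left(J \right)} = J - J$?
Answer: $\frac{241013}{3} \approx 80338.0$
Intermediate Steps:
$L{\left(J \right)} = 0$
$K{\left(c \right)} = -5 + c$
$B{\left(V,D \right)} = - \frac{91}{2} - \frac{D}{6}$ ($B{\left(V,D \right)} = 8 - \frac{D + 321}{6} = 8 - \frac{321 + D}{6} = 8 - \left(\frac{107}{2} + \frac{D}{6}\right) = - \frac{91}{2} - \frac{D}{6}$)
$l = \frac{371044}{3}$ ($l = - \frac{-247318 - \left(\frac{91}{2} + \frac{-5 + 0}{6}\right)}{2} = - \frac{-247318 - \frac{134}{3}}{2} = \left(- \frac{1}{2}\right) \left(- \frac{742088}{3}\right) = \frac{371044}{3} \approx 1.2368 \cdot 10^{5}$)
$204019 - l = 204019 - \frac{371044}{3} = \frac{241013}{3}$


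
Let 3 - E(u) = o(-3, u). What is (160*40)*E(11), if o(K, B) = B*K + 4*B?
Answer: -51200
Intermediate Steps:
o(K, B) = 4*B + B*K
E(u) = 3 - u (E(u) = 3 - u*(4 - 3) = 3 - u)
(160*40)*E(11) = (160*40)*(3 - 1*11) = 6400*(3 - 11) = 6400*(-8) = -51200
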